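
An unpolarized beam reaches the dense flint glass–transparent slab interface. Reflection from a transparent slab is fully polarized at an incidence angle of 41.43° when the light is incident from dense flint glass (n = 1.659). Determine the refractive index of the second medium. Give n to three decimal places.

n ≈ 1.464

At Brewster's angle, tan θ_B = n₂/n₁ with n₁ on the incident side (dense flint glass) and n₂ on the transmitted side (a transparent slab).
n₂ = n₁ tan θ_B = 1.659 × tan 41.43° = 1.464.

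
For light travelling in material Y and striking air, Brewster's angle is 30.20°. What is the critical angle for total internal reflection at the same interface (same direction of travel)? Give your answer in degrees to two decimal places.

θ_c ≈ 35.59°

n₂/n₁ = tan 30.20° = 0.5820; the critical angle satisfies sin θ_c = n₂/n₁.
θ_c = arcsin(0.5820) = 35.59°.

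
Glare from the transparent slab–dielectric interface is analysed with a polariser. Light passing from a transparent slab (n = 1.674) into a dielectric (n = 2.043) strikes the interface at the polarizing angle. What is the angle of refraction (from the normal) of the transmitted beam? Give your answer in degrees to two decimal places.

θ_t ≈ 39.33°

θ_B = arctan(n₂/n₁) = arctan(2.043/1.674) = 50.67°.
Since θ_B + θ_t = 90° at Brewster incidence, θ_t = 90° − 50.67° = 39.33°.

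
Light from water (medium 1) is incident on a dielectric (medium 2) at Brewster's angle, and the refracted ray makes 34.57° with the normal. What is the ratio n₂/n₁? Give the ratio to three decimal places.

θ_B + θ_t = 90°, so θ_B = 90° − 34.57° = 55.43°.
Then n₂/n₁ = tan θ_B = tan 55.43° = 1.451.

n₂/n₁ ≈ 1.451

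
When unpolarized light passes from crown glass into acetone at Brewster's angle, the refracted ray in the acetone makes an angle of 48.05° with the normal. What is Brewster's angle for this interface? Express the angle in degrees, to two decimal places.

Brewster's condition makes the reflected and refracted beams perpendicular: θ_B + θ_t = 90°.
θ_B = 90° − 48.05° = 41.95°.

θ_B ≈ 41.95°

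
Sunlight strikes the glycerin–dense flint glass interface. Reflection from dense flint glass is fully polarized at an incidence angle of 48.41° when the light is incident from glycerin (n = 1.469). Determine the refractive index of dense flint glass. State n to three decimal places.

At the Brewster angle, tan θ_B = n₂/n₁ with n₁ on the incident side (glycerin) and n₂ on the transmitted side (dense flint glass).
n₂ = n₁ tan θ_B = 1.469 × tan 48.41° = 1.655.

n ≈ 1.655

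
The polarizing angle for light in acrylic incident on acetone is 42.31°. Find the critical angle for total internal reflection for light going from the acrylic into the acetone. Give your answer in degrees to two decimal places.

θ_c ≈ 65.54°

From Brewster, n₂/n₁ = tan θ_B = tan 42.31° = 0.9102.
Then sin θ_c = n₂/n₁ = 0.9102, so θ_c = arcsin 0.9102 = 65.54°.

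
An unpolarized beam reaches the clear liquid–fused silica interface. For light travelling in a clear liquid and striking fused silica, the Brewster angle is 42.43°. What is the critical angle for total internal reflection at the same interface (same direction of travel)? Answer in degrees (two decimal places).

θ_c ≈ 66.08°

n₂/n₁ = tan 42.43° = 0.9141; the critical angle satisfies sin θ_c = n₂/n₁.
θ_c = arcsin(0.9141) = 66.08°.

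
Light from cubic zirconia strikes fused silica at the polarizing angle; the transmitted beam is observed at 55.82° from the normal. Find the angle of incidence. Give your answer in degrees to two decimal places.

θ_B ≈ 34.18°

Since the reflected and refracted rays are at right angles at the polarizing angle, θ_B + θ_t = 90°.
θ_B = 90° − 55.82° = 34.18°.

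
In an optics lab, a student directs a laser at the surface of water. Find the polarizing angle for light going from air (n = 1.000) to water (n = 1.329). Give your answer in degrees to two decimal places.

tan θ_B = n₂/n₁ = 1.329/1.000 = 1.3290.
θ_B = arctan(1.3290) = 53.04°.

θ_B ≈ 53.04°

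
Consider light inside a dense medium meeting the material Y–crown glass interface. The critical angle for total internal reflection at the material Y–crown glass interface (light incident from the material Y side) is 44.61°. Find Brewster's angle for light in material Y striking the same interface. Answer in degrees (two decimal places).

θ_B ≈ 35.08°

sin θ_c = n₂/n₁, so n₂/n₁ = sin 44.61° = 0.7023.
Brewster: tan θ_B = n₂/n₁ = 0.7023.
θ_B = arctan(0.7023) = 35.08°.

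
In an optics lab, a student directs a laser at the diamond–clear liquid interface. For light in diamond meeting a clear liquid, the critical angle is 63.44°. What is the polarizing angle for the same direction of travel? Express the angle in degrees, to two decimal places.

θ_B ≈ 41.81°

sin θ_c = n₂/n₁, so n₂/n₁ = sin 63.44° = 0.8945.
Brewster: tan θ_B = n₂/n₁ = 0.8945.
θ_B = arctan(0.8945) = 41.81°.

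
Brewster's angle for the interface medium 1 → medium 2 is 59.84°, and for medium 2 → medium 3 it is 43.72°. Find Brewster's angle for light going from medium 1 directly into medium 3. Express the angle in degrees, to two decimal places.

θ_B ≈ 58.72°

tan θ_B(1→2) = n₂/n₁ = tan 59.84° = 1.7209.
tan θ_B(2→3) = n₃/n₂ = tan 43.72° = 0.9563.
n₃/n₁ = 1.6457. Then tan θ_B(1→3) = n₃/n₁, so θ_B(1→3) = arctan(1.6457) = 58.72°.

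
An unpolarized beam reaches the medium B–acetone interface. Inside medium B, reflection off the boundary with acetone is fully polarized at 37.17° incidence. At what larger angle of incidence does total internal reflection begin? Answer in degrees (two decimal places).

θ_c ≈ 49.31°

n₂/n₁ = tan 37.17° = 0.7582; the critical angle satisfies sin θ_c = n₂/n₁.
θ_c = arcsin(0.7582) = 49.31°.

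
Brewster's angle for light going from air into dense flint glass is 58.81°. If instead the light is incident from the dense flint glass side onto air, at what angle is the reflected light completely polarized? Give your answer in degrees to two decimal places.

θ_B' ≈ 31.19°

tan θ_B' = n₁/n₂ = 1/tan θ_B, so θ_B' = 90° − θ_B.
θ_B' = 90° − 58.81° = 31.19°.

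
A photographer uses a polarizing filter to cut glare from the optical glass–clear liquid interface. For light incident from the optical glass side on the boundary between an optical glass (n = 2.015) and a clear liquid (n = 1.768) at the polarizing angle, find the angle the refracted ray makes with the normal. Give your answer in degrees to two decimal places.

θ_t ≈ 48.74°

First find Brewster's angle: tan θ_B = 1.768/2.015 = 0.8774, giving θ_B = 41.26°.
The refracted ray is perpendicular to the reflected ray, so θ_t = 90° − θ_B = 48.74°.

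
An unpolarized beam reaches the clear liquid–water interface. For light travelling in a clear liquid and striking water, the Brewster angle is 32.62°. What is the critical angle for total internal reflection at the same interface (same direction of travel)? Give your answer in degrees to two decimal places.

θ_c ≈ 39.79°

n₂/n₁ = tan 32.62° = 0.6400; the critical angle satisfies sin θ_c = n₂/n₁.
θ_c = arcsin(0.6400) = 39.79°.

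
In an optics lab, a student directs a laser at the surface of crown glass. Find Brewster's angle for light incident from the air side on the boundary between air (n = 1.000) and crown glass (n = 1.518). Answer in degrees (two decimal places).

θ_B ≈ 56.62°

The reflected p-component vanishes when tan θ_B = n₂/n₁.
tan θ_B = n₂/n₁ = 1.518/1.000 = 1.5180.
So θ_B = arctan 1.5180 = 56.62°.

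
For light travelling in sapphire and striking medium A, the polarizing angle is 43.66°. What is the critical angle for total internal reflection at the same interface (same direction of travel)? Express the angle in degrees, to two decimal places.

θ_c ≈ 72.61°

tan θ_B = n₂/n₁ = tan 43.66° = 0.9543.
Total internal reflection: sin θ_c = n₂/n₁ = 0.9543.
θ_c = arcsin(0.9543) = 72.61°.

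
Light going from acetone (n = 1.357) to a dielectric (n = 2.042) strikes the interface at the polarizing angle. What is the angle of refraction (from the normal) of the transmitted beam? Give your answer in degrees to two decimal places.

tan θ_B = n₂/n₁ = 2.042/1.357 = 1.5048, so θ_B = 56.39°.
At Brewster's angle the reflected and refracted rays are perpendicular, so θ_t = 90° − θ_B = 90° − 56.39° = 33.61°.

θ_t ≈ 33.61°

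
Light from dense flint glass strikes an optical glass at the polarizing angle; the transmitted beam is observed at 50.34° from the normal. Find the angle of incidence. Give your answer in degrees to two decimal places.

θ_B ≈ 39.66°

Brewster's condition makes the reflected and refracted beams perpendicular: θ_B + θ_t = 90°.
So θ_B = 90° − θ_t = 90° − 50.34° = 39.66°.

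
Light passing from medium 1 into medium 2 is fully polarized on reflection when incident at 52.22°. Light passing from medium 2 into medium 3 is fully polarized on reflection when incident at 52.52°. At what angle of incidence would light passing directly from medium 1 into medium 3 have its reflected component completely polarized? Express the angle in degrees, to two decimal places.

n₂/n₁ = tan 52.22° = 1.2901 and n₃/n₂ = tan 52.52° = 1.3042.
n₃/n₁ = 1.6825. Then tan θ_B(1→3) = n₃/n₁, so θ_B(1→3) = arctan(1.6825) = 59.28°.

θ_B ≈ 59.28°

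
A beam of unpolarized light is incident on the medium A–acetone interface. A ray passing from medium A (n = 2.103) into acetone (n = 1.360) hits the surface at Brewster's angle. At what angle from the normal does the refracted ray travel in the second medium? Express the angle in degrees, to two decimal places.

tan θ_B = n₂/n₁ = 1.360/2.103 = 0.6467, so θ_B = 32.89°.
The refracted ray is perpendicular to the reflected ray, so θ_t = 90° − θ_B = 57.11°.

θ_t ≈ 57.11°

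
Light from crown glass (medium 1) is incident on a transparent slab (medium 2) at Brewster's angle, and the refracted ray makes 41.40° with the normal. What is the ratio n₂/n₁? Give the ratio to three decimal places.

θ_B + θ_t = 90°, so θ_B = 90° − 41.40° = 48.60°.
tan θ_B = n₂/n₁, so n₂/n₁ = tan 48.60° = 1.134.

n₂/n₁ ≈ 1.134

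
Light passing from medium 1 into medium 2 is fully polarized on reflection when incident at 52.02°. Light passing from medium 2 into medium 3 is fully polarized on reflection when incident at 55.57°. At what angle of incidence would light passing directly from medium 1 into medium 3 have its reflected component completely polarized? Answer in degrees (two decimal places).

θ_B ≈ 61.85°

tan θ_B(1→2) = n₂/n₁ = tan 52.02° = 1.2809.
tan θ_B(2→3) = n₃/n₂ = tan 55.57° = 1.4588.
So n₃/n₁ = (n₂/n₁)(n₃/n₂) = 1.2809 × 1.4588 = 1.8686.
θ_B(1→3) = arctan(1.8686) = 61.85°.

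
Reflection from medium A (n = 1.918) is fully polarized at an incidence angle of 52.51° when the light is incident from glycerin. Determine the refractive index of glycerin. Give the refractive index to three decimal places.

n ≈ 1.471

At Brewster's angle, tan θ_B = n₂/n₁ with n₁ on the incident side (glycerin) and n₂ on the transmitted side (medium A).
n₁ = n₂ / tan θ_B = 1.918 / tan 52.51° = 1.471.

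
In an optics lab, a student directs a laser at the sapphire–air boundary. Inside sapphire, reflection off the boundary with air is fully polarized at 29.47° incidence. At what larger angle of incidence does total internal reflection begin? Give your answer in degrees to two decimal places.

θ_c ≈ 34.41°

tan θ_B = n₂/n₁ = tan 29.47° = 0.5651.
Total internal reflection: sin θ_c = n₂/n₁ = 0.5651.
θ_c = arcsin(0.5651) = 34.41°.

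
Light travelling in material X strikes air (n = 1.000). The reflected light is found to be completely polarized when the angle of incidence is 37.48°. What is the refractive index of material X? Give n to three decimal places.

n ≈ 1.304

At Brewster's angle, tan θ_B = n₂/n₁ with n₁ on the incident side (material X) and n₂ on the transmitted side (air).
n₁ = n₂ / tan θ_B = 1.000 / tan 37.48° = 1.304.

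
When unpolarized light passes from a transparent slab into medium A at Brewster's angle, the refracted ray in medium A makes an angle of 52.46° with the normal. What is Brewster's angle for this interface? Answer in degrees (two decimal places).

Since the reflected and refracted rays are at right angles at the polarizing angle, θ_B + θ_t = 90°.
So θ_B = 90° − θ_t = 90° − 52.46° = 37.54°.

θ_B ≈ 37.54°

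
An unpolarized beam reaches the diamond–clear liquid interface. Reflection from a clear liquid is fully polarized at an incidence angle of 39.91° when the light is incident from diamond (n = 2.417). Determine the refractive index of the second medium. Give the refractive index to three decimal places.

n ≈ 2.022

Brewster's law: tan θ_B = n₂/n₁ (light incident in diamond, refracted into a clear liquid).
n₂ = n₁ tan θ_B = 2.417 × tan 39.91° = 2.022.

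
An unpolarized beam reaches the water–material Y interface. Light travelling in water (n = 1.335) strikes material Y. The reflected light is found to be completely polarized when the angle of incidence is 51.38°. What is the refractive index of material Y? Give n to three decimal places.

n ≈ 1.671

Full polarization of the reflected beam means tan θ_B = n₂/n₁, where n₁ is the incident medium (water).
n₂ = n₁ tan θ_B = 1.335 × tan 51.38° = 1.671.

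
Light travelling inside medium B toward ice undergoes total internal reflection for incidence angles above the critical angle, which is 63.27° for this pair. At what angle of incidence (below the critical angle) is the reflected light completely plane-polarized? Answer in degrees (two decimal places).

θ_B ≈ 41.77°

At the critical angle sin θ_c = n₂/n₁, giving n₂/n₁ = sin 63.27° = 0.8931.
Then tan θ_B = n₂/n₁ = 0.8931, so θ_B = arctan 0.8931 = 41.77°.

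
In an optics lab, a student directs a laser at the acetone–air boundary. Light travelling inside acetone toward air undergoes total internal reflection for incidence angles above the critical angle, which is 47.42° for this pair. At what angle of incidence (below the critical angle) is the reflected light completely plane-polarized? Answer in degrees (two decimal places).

θ_B ≈ 36.37°

sin θ_c = n₂/n₁, so n₂/n₁ = sin 47.42° = 0.7363.
Brewster: tan θ_B = n₂/n₁ = 0.7363.
θ_B = arctan(0.7363) = 36.37°.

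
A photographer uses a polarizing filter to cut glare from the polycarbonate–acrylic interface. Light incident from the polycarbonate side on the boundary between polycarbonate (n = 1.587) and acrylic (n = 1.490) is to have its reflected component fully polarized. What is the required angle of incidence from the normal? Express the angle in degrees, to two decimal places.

Brewster's condition: tan θ_B = n₂/n₁ = 1.490/1.587 = 0.9389.
So θ_B = arctan 0.9389 = 43.19°.

θ_B ≈ 43.19°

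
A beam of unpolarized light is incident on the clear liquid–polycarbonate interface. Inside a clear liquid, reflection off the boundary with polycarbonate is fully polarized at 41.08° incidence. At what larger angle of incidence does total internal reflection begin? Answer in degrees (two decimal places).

θ_c ≈ 60.66°

n₂/n₁ = tan 41.08° = 0.8717; the critical angle satisfies sin θ_c = n₂/n₁.
θ_c = arcsin(0.8717) = 60.66°.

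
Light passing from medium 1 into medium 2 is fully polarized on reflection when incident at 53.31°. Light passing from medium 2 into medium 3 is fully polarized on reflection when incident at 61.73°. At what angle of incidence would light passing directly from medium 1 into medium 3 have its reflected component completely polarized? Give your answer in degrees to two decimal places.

θ_B ≈ 68.16°

n₂/n₁ = tan 53.31° = 1.3421 and n₃/n₂ = tan 61.73° = 1.8595.
So n₃/n₁ = (n₂/n₁)(n₃/n₂) = 1.3421 × 1.8595 = 2.4957.
θ_B(1→3) = arctan(2.4957) = 68.16°.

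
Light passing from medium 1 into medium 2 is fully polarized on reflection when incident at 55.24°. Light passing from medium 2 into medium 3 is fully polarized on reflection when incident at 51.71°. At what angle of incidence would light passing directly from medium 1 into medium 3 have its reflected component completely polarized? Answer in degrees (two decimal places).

n₂/n₁ = tan 55.24° = 1.4410 and n₃/n₂ = tan 51.71° = 1.2667.
So n₃/n₁ = (n₂/n₁)(n₃/n₂) = 1.4410 × 1.2667 = 1.8252.
θ_B(1→3) = arctan(1.8252) = 61.28°.

θ_B ≈ 61.28°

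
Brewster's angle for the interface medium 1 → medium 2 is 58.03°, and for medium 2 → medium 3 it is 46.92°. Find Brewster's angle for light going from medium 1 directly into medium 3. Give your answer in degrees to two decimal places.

n₂/n₁ = tan 58.03° = 1.6022 and n₃/n₂ = tan 46.92° = 1.0694.
n₃/n₁ = 1.7133. Then tan θ_B(1→3) = n₃/n₁, so θ_B(1→3) = arctan(1.7133) = 59.73°.

θ_B ≈ 59.73°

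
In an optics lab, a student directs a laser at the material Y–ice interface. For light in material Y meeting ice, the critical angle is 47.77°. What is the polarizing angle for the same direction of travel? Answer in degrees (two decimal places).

At the critical angle sin θ_c = n₂/n₁, giving n₂/n₁ = sin 47.77° = 0.7405.
Then tan θ_B = n₂/n₁ = 0.7405, so θ_B = arctan 0.7405 = 36.52°.

θ_B ≈ 36.52°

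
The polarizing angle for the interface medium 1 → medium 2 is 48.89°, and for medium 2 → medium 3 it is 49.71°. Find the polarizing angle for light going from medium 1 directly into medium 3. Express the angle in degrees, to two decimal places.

θ_B ≈ 53.51°

n₂/n₁ = tan 48.89° = 1.1459 and n₃/n₂ = tan 49.71° = 1.1796.
Multiplying, n₃/n₁ = 1.1459 × 1.1796 = 1.3517, and θ_B(1→3) = arctan 1.3517 = 53.51°.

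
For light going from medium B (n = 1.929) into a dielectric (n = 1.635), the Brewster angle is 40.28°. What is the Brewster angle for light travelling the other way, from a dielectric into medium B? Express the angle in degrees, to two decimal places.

θ_B' ≈ 49.72°

Reversing the direction swaps n₁ and n₂, so tan θ_B' = 1/tan θ_B and θ_B' = 90° − θ_B.
Hence θ_B' = 90° − 40.28° = 49.72°.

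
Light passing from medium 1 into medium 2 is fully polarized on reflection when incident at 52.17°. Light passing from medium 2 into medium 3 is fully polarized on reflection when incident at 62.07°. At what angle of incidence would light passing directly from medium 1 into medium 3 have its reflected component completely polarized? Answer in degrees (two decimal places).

θ_B ≈ 67.62°

tan θ_B(1→2) = n₂/n₁ = tan 52.17° = 1.2878.
tan θ_B(2→3) = n₃/n₂ = tan 62.07° = 1.8863.
n₃/n₁ = 2.4292. Then tan θ_B(1→3) = n₃/n₁, so θ_B(1→3) = arctan(2.4292) = 67.62°.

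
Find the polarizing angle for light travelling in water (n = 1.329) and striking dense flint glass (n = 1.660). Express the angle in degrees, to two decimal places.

Here n₂/n₁ = 1.660/1.329 = 1.2491, and Brewster's law gives tan θ_B = n₂/n₁. Taking the arctangent, θ_B = 51.32°.

θ_B ≈ 51.32°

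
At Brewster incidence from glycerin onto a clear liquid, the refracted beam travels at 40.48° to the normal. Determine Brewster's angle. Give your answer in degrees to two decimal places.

At Brewster's angle the reflected and refracted rays are perpendicular, so θ_B + θ_t = 90°.
θ_B = 90° − 40.48° = 49.52°.

θ_B ≈ 49.52°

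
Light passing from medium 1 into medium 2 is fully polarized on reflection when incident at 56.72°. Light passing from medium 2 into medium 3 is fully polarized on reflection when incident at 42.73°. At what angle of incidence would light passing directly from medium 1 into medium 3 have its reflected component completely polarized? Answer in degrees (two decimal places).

n₂/n₁ = tan 56.72° = 1.5235 and n₃/n₂ = tan 42.73° = 0.9237.
Multiplying, n₃/n₁ = 1.5235 × 0.9237 = 1.4073, and θ_B(1→3) = arctan 1.4073 = 54.60°.

θ_B ≈ 54.60°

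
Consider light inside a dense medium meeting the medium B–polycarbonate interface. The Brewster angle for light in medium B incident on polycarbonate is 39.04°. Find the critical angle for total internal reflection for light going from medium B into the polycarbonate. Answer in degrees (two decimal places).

θ_c ≈ 54.19°

n₂/n₁ = tan 39.04° = 0.8109; the critical angle satisfies sin θ_c = n₂/n₁.
θ_c = arcsin(0.8109) = 54.19°.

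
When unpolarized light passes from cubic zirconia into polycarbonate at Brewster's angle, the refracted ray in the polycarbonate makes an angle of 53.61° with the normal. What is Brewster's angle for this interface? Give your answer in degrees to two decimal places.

θ_B ≈ 36.39°

Brewster's condition makes the reflected and refracted beams perpendicular: θ_B + θ_t = 90°.
θ_B = 90° − 53.61° = 36.39°.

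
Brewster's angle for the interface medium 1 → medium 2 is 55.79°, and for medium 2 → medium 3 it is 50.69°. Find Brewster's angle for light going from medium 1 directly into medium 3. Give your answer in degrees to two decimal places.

θ_B ≈ 60.90°

tan θ_B(1→2) = n₂/n₁ = tan 55.79° = 1.4709.
tan θ_B(2→3) = n₃/n₂ = tan 50.69° = 1.2213.
Multiplying, n₃/n₁ = 1.4709 × 1.2213 = 1.7965, and θ_B(1→3) = arctan 1.7965 = 60.90°.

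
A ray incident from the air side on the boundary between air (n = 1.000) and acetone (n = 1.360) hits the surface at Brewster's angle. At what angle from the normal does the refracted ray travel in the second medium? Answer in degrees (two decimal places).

θ_t ≈ 36.33°

tan θ_B = n₂/n₁ = 1.360/1.000 = 1.3600, so θ_B = 53.67°.
Since θ_B + θ_t = 90° at Brewster incidence, θ_t = 90° − 53.67° = 36.33°.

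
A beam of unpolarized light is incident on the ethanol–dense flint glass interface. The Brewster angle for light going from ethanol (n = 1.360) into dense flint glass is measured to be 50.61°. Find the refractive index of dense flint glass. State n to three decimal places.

At the Brewster angle, tan θ_B = n₂/n₁ with n₁ on the incident side (ethanol) and n₂ on the transmitted side (dense flint glass).
n₂ = n₁ tan θ_B = 1.360 × tan 50.61° = 1.656.

n ≈ 1.656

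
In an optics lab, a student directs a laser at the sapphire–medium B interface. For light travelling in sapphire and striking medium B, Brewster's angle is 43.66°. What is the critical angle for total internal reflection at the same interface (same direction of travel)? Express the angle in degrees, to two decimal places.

θ_c ≈ 72.61°

tan θ_B = n₂/n₁ = tan 43.66° = 0.9543.
Total internal reflection: sin θ_c = n₂/n₁ = 0.9543.
θ_c = arcsin(0.9543) = 72.61°.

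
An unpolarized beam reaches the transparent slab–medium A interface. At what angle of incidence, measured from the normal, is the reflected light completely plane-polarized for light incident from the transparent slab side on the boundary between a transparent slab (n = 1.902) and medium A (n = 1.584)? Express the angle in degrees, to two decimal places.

θ_B ≈ 39.79°

Here n₂/n₁ = 1.584/1.902 = 0.8328, and Brewster's law gives tan θ_B = n₂/n₁.
θ_B = arctan(0.8328) = 39.79°.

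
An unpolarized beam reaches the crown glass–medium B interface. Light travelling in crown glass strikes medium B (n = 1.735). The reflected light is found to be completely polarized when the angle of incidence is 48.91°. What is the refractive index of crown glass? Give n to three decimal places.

n ≈ 1.513

Brewster's law: tan θ_B = n₂/n₁ (light incident in crown glass, refracted into medium B).
n₁ = n₂ / tan θ_B = 1.735 / tan 48.91° = 1.513.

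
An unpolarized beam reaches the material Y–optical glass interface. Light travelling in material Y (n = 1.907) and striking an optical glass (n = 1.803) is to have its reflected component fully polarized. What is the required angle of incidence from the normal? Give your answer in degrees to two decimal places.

θ_B ≈ 43.39°

At Brewster's angle the reflected and refracted rays are perpendicular, which with Snell's law gives tan θ_B = n₂/n₁.
Here n₂/n₁ = 1.803/1.907 = 0.9455, and Brewster's law gives tan θ_B = n₂/n₁. Taking the arctangent, θ_B = 43.39°.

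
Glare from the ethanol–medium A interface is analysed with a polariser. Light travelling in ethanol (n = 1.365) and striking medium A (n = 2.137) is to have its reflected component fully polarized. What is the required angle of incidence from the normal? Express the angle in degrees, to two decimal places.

The reflected p-component vanishes when tan θ_B = n₂/n₁.
tan θ_B = n₂/n₁ = 2.137/1.365 = 1.5656.
θ_B = arctan(1.5656) = 57.43°.

θ_B ≈ 57.43°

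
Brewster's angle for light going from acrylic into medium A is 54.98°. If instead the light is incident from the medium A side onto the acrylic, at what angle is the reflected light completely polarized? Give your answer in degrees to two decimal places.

θ_B' ≈ 35.02°

The two Brewster angles are complementary: θ_B' = 90° − θ_B = 90° − 54.98° = 35.02°.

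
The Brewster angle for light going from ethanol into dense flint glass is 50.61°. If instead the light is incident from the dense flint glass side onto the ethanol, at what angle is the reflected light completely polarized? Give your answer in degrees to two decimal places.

θ_B' ≈ 39.39°

tan θ_B' = n₁/n₂ = 1/tan θ_B, so θ_B' = 90° − θ_B.
θ_B' = 90° − 50.61° = 39.39°.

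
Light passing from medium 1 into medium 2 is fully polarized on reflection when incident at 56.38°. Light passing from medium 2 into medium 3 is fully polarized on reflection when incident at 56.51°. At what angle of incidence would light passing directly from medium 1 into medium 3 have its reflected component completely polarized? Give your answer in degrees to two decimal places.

n₂/n₁ = tan 56.38° = 1.5040 and n₃/n₂ = tan 56.51° = 1.5114.
n₃/n₁ = 2.2731. Then tan θ_B(1→3) = n₃/n₁, so θ_B(1→3) = arctan(2.2731) = 66.25°.

θ_B ≈ 66.25°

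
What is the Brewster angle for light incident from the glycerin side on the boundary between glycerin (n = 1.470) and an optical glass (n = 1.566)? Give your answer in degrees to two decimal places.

The reflected p-component vanishes when tan θ_B = n₂/n₁.
Brewster's condition: tan θ_B = n₂/n₁ = 1.566/1.470 = 1.0653. Taking the arctangent, θ_B = 46.81°.

θ_B ≈ 46.81°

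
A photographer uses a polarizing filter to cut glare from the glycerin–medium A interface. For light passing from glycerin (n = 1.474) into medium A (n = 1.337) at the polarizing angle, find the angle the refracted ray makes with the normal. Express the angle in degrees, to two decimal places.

tan θ_B = n₂/n₁ = 1.337/1.474 = 0.9071, so θ_B = 42.21°.
Since θ_B + θ_t = 90° at Brewster incidence, θ_t = 90° − 42.21° = 47.79°.

θ_t ≈ 47.79°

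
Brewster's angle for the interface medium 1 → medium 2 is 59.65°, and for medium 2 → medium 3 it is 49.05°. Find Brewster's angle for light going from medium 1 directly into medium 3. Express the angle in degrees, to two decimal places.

θ_B ≈ 63.07°

Each Brewster angle gives a ratio: n₂/n₁ = tan 59.65° = 1.7079, n₃/n₂ = tan 49.05° = 1.1524.
So n₃/n₁ = (n₂/n₁)(n₃/n₂) = 1.7079 × 1.1524 = 1.9681.
θ_B(1→3) = arctan(1.9681) = 63.07°.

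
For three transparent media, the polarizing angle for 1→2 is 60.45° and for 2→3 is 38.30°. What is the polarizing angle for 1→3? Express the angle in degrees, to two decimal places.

tan θ_B(1→2) = n₂/n₁ = tan 60.45° = 1.7639.
tan θ_B(2→3) = n₃/n₂ = tan 38.30° = 0.7898.
Multiplying, n₃/n₁ = 1.7639 × 0.7898 = 1.3930, and θ_B(1→3) = arctan 1.3930 = 54.33°.

θ_B ≈ 54.33°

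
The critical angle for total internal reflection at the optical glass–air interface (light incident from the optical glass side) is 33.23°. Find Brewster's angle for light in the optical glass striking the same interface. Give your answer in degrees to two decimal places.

θ_B ≈ 28.72°

At the critical angle sin θ_c = n₂/n₁, giving n₂/n₁ = sin 33.23° = 0.5480.
Then tan θ_B = n₂/n₁ = 0.5480, so θ_B = arctan 0.5480 = 28.72°.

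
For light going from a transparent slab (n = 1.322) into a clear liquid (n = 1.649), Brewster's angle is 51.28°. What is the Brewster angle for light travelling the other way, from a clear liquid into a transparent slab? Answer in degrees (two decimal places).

The two Brewster angles are complementary: θ_B' = 90° − θ_B = 90° − 51.28° = 38.72°.

θ_B' ≈ 38.72°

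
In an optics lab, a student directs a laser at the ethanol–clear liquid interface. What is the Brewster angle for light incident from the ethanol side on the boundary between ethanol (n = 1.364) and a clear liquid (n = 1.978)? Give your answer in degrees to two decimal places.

Brewster's condition: tan θ_B = n₂/n₁ = 1.978/1.364 = 1.4501.
So θ_B = arctan 1.4501 = 55.41°.

θ_B ≈ 55.41°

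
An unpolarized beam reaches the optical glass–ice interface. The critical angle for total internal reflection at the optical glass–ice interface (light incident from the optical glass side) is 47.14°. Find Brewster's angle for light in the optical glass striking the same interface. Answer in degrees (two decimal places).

θ_B ≈ 36.24°

At the critical angle sin θ_c = n₂/n₁, giving n₂/n₁ = sin 47.14° = 0.7330.
Then tan θ_B = n₂/n₁ = 0.7330, so θ_B = arctan 0.7330 = 36.24°.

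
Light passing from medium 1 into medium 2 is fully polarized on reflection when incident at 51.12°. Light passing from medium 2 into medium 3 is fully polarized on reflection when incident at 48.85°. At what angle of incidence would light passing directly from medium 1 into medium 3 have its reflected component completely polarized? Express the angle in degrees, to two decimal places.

θ_B ≈ 54.83°

n₂/n₁ = tan 51.12° = 1.2402 and n₃/n₂ = tan 48.85° = 1.1443.
So n₃/n₁ = (n₂/n₁)(n₃/n₂) = 1.2402 × 1.1443 = 1.4192.
θ_B(1→3) = arctan(1.4192) = 54.83°.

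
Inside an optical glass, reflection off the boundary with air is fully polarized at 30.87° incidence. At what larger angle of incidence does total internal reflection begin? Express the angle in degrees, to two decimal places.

θ_c ≈ 36.71°

From Brewster, n₂/n₁ = tan θ_B = tan 30.87° = 0.5978.
Then sin θ_c = n₂/n₁ = 0.5978, so θ_c = arcsin 0.5978 = 36.71°.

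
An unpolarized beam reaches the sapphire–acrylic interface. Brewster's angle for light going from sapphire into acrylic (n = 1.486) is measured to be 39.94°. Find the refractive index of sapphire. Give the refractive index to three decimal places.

n ≈ 1.775

Brewster's law: tan θ_B = n₂/n₁ (light incident in sapphire, refracted into acrylic).
n₁ = n₂ / tan θ_B = 1.486 / tan 39.94° = 1.775.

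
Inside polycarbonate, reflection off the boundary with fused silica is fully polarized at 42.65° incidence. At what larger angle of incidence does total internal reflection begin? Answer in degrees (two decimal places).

θ_c ≈ 67.10°

tan θ_B = n₂/n₁ = tan 42.65° = 0.9212.
Total internal reflection: sin θ_c = n₂/n₁ = 0.9212.
θ_c = arcsin(0.9212) = 67.10°.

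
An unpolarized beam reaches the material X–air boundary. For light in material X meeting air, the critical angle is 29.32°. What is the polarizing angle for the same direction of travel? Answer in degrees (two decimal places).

n₂/n₁ = sin θ_c = sin 29.32° = 0.4897.
tan θ_B equals the same ratio, so θ_B = arctan(0.4897) = 26.09°.

θ_B ≈ 26.09°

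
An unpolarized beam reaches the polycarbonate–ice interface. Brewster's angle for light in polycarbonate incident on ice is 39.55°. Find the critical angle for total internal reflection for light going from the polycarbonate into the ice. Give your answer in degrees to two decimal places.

From Brewster, n₂/n₁ = tan θ_B = tan 39.55° = 0.8258.
Then sin θ_c = n₂/n₁ = 0.8258, so θ_c = arcsin 0.8258 = 55.67°.

θ_c ≈ 55.67°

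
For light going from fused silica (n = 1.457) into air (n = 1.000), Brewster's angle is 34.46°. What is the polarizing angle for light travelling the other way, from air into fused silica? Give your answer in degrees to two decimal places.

The two Brewster angles are complementary: θ_B' = 90° − θ_B = 90° − 34.46° = 55.54°.

θ_B' ≈ 55.54°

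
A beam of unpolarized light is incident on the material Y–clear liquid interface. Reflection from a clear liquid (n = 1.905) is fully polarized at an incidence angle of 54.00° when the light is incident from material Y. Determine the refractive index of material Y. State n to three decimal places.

Full polarization of the reflected beam means tan θ_B = n₂/n₁, where n₁ is the incident medium (material Y).
n₁ = n₂ / tan θ_B = 1.905 / tan 54.00° = 1.384.

n ≈ 1.384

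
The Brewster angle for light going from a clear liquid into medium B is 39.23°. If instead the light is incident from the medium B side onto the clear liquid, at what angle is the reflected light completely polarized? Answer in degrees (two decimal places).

tan θ_B' = n₁/n₂ = 1/tan θ_B, so θ_B' = 90° − θ_B.
θ_B' = 90° − 39.23° = 50.77°.

θ_B' ≈ 50.77°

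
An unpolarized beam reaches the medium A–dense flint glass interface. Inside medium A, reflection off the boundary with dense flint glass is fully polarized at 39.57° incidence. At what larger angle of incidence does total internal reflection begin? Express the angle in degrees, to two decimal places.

θ_c ≈ 55.73°

n₂/n₁ = tan 39.57° = 0.8264; the critical angle satisfies sin θ_c = n₂/n₁.
θ_c = arcsin(0.8264) = 55.73°.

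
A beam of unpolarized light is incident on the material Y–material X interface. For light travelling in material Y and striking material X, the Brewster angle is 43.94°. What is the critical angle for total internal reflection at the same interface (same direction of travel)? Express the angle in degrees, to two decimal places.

From Brewster, n₂/n₁ = tan θ_B = tan 43.94° = 0.9637.
Then sin θ_c = n₂/n₁ = 0.9637, so θ_c = arcsin 0.9637 = 74.51°.

θ_c ≈ 74.51°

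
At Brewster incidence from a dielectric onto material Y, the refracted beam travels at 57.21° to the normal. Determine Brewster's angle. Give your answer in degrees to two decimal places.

At Brewster's angle the reflected and refracted rays are perpendicular, so θ_B + θ_t = 90°.
So θ_B = 90° − θ_t = 90° − 57.21° = 32.79°.

θ_B ≈ 32.79°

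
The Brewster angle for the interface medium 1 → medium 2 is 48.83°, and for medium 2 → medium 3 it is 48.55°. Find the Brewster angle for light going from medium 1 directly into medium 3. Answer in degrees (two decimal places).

tan θ_B(1→2) = n₂/n₁ = tan 48.83° = 1.1435.
tan θ_B(2→3) = n₃/n₂ = tan 48.55° = 1.1323.
So n₃/n₁ = (n₂/n₁)(n₃/n₂) = 1.1435 × 1.1323 = 1.2948.
θ_B(1→3) = arctan(1.2948) = 52.32°.

θ_B ≈ 52.32°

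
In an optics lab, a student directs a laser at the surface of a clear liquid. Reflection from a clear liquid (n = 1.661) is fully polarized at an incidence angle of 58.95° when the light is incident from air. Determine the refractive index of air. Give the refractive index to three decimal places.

n ≈ 1.000

Brewster's law: tan θ_B = n₂/n₁ (light incident in air, refracted into a clear liquid).
n₁ = n₂ / tan θ_B = 1.661 / tan 58.95° = 1.000.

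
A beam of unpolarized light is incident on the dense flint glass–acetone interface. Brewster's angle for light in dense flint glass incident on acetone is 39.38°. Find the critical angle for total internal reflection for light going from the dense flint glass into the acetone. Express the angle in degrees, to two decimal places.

θ_c ≈ 55.17°

tan θ_B = n₂/n₁ = tan 39.38° = 0.8208.
Total internal reflection: sin θ_c = n₂/n₁ = 0.8208.
θ_c = arcsin(0.8208) = 55.17°.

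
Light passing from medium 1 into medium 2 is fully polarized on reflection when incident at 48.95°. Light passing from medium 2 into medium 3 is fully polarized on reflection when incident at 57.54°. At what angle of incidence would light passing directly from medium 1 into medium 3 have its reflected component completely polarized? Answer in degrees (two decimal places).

θ_B ≈ 61.02°

n₂/n₁ = tan 48.95° = 1.1483 and n₃/n₂ = tan 57.54° = 1.5721.
So n₃/n₁ = (n₂/n₁)(n₃/n₂) = 1.1483 × 1.5721 = 1.8053.
θ_B(1→3) = arctan(1.8053) = 61.02°.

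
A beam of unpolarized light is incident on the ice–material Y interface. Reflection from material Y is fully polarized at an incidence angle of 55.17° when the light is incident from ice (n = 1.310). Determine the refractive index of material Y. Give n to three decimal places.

n ≈ 1.883

At the polarizing angle, tan θ_B = n₂/n₁ with n₁ on the incident side (ice) and n₂ on the transmitted side (material Y).
n₂ = n₁ tan θ_B = 1.310 × tan 55.17° = 1.883.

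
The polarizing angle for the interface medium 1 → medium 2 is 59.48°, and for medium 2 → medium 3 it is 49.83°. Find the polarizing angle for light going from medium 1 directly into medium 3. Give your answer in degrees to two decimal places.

θ_B ≈ 63.54°

n₂/n₁ = tan 59.48° = 1.6963 and n₃/n₂ = tan 49.83° = 1.1846.
n₃/n₁ = 2.0094. Then tan θ_B(1→3) = n₃/n₁, so θ_B(1→3) = arctan(2.0094) = 63.54°.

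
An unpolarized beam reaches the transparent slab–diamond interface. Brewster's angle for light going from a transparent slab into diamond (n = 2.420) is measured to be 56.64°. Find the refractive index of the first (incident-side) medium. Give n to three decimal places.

Full polarization of the reflected beam means tan θ_B = n₂/n₁, where n₁ is the incident medium (a transparent slab).
n₁ = n₂ / tan θ_B = 2.420 / tan 56.64° = 1.593.

n ≈ 1.593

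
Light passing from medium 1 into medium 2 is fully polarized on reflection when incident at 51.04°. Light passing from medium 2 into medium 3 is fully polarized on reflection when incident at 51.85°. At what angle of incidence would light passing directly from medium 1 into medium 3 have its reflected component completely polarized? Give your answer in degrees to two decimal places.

θ_B ≈ 57.58°

Each Brewster angle gives a ratio: n₂/n₁ = tan 51.04° = 1.2367, n₃/n₂ = tan 51.85° = 1.2731.
So n₃/n₁ = (n₂/n₁)(n₃/n₂) = 1.2367 × 1.2731 = 1.5743.
θ_B(1→3) = arctan(1.5743) = 57.58°.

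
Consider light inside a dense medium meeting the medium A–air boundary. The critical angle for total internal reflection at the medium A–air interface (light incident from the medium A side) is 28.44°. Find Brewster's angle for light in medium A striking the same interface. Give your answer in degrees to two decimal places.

n₂/n₁ = sin θ_c = sin 28.44° = 0.4762.
tan θ_B equals the same ratio, so θ_B = arctan(0.4762) = 25.47°.

θ_B ≈ 25.47°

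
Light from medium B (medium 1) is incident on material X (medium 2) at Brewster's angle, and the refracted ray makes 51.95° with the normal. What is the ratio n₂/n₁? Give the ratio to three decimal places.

n₂/n₁ ≈ 0.783

At Brewster incidence θ_B = 90° − θ_t = 90° − 51.95° = 38.05°.
Then n₂/n₁ = tan θ_B = tan 38.05° = 0.783.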